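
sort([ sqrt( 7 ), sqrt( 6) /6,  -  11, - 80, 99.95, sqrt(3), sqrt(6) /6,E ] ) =[ - 80,- 11, sqrt(6)/6, sqrt(6)/6,sqrt(3 ),  sqrt( 7),E, 99.95 ] 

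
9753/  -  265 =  - 37 + 52/265 = - 36.80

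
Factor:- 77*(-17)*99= 129591 = 3^2*7^1*11^2*17^1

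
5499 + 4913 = 10412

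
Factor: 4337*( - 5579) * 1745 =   -  5^1*7^1*349^1*797^1* 4337^1 = -42222234635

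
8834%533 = 306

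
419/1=419 = 419.00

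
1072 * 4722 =5061984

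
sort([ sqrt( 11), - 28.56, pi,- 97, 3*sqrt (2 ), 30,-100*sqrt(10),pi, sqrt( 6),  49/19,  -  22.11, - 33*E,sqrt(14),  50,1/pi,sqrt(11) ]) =[ -100*sqrt(10),-97,  -  33*E,  -  28.56, - 22.11,1/pi,sqrt(6 ),49/19 , pi,pi,  sqrt(  11), sqrt(11),sqrt( 14),3*sqrt(2),30,50] 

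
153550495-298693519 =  - 145143024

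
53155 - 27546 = 25609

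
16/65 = 16/65=0.25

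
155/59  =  2 + 37/59 = 2.63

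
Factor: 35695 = 5^1*11^2*59^1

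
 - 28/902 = -14/451 = - 0.03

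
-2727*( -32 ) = 87264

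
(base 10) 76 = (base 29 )2I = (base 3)2211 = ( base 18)44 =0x4C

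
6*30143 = 180858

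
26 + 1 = 27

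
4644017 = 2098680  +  2545337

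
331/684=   331/684  =  0.48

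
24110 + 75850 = 99960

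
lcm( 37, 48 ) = 1776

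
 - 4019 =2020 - 6039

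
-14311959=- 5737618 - 8574341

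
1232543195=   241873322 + 990669873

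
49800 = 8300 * 6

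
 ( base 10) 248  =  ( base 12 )188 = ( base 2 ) 11111000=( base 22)b6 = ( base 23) AI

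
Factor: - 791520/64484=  -2^3* 3^1*5^1 * 7^(-3) * 17^1 *47^(-1)* 97^1  =  -197880/16121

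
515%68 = 39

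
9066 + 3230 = 12296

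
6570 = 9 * 730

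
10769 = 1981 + 8788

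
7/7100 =7/7100 =0.00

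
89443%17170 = 3593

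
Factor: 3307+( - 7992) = - 5^1*937^1 = - 4685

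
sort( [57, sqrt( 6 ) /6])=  [ sqrt( 6 ) /6,  57]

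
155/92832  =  155/92832 = 0.00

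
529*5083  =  2688907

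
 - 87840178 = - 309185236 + 221345058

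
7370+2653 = 10023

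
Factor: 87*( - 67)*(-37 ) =3^1*29^1 *37^1 * 67^1 = 215673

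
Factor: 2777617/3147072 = 2^(-6 )*3^ ( - 1)*37^( - 1) * 127^1*443^( - 1 ) * 21871^1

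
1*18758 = 18758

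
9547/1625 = 9547/1625=5.88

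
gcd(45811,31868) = 1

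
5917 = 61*97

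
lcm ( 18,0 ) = 0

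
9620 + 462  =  10082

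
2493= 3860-1367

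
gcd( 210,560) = 70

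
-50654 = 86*( - 589) 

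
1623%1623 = 0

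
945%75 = 45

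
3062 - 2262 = 800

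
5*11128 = 55640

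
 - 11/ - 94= 11/94 = 0.12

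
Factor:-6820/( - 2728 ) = 2^(-1 ) * 5^1=5/2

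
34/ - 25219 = - 1 + 25185/25219 = - 0.00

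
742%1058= 742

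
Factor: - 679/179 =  - 7^1*97^1*179^( - 1 )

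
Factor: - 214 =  - 2^1*107^1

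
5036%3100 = 1936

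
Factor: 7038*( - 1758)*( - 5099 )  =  2^2*3^3*17^1*23^1*293^1*5099^1 = 63088927596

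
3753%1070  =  543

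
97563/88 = 97563/88 = 1108.67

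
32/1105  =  32/1105 = 0.03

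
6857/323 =6857/323 = 21.23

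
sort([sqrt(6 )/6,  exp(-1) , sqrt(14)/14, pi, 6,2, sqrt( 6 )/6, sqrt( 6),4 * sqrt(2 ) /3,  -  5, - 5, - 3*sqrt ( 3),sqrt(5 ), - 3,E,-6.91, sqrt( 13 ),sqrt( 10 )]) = [ - 6.91,-3 *sqrt( 3 ), - 5, - 5, - 3,sqrt( 14 )/14,exp( -1 ), sqrt ( 6 )/6, sqrt(6)/6, 4*sqrt(2 )/3,2, sqrt(5), sqrt( 6 ), E, pi, sqrt( 10), sqrt( 13 ),6]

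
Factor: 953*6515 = 5^1*953^1*1303^1=   6208795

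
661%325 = 11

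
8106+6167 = 14273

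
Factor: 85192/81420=926/885  =  2^1*3^(-1)*5^ ( - 1)*59^( - 1)*463^1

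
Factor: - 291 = - 3^1 *97^1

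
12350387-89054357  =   - 76703970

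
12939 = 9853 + 3086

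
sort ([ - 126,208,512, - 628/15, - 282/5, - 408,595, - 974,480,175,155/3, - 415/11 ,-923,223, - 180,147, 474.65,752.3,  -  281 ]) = [ - 974, - 923,-408,-281 , - 180 , - 126 , - 282/5,-628/15 , - 415/11, 155/3, 147,175,208, 223,474.65,480,512,595,752.3 ]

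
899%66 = 41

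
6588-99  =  6489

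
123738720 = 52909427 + 70829293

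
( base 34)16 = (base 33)17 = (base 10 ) 40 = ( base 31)19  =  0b101000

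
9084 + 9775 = 18859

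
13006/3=4335 + 1/3 = 4335.33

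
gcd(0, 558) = 558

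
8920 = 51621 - 42701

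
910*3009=2738190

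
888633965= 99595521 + 789038444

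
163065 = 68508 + 94557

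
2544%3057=2544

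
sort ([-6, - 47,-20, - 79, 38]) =[ - 79, - 47, - 20, - 6, 38 ]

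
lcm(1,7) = 7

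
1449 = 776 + 673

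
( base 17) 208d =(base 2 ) 10011011110111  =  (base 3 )111200110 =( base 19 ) 18C0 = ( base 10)9975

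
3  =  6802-6799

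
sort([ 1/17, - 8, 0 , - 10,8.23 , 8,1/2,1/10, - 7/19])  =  [ - 10, - 8, - 7/19, 0, 1/17, 1/10, 1/2, 8,8.23 ] 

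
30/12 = 5/2 = 2.50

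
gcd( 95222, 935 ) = 1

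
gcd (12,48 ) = 12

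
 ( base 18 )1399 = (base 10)6975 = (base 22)E91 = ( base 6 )52143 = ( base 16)1B3F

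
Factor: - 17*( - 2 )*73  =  2^1*17^1 * 73^1 = 2482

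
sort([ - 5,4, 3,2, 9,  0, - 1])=[ - 5, - 1,0,2, 3,  4 , 9] 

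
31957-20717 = 11240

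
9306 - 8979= 327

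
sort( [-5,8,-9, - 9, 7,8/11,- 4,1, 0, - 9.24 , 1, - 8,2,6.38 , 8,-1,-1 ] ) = [ -9.24,-9,  -  9,-8 , - 5, - 4, - 1,-1, 0,8/11, 1, 1,2,6.38, 7,8,8]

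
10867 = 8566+2301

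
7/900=7/900 = 0.01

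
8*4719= 37752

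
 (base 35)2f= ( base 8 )125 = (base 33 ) 2J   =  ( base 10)85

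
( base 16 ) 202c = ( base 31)8HL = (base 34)748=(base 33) 7IJ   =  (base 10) 8236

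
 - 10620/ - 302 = 5310/151= 35.17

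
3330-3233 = 97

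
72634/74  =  36317/37 = 981.54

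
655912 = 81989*8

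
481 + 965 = 1446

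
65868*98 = 6455064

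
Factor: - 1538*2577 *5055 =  - 20035118430  =  - 2^1*3^2*5^1 * 337^1* 769^1 * 859^1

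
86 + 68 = 154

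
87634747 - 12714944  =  74919803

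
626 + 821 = 1447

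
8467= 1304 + 7163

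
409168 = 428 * 956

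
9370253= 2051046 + 7319207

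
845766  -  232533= 613233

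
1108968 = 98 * 11316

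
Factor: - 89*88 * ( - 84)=657888 = 2^5*3^1*7^1*11^1*89^1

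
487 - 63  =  424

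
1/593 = 1/593 = 0.00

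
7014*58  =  406812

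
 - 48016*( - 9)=432144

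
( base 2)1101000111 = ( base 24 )1AN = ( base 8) 1507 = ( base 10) 839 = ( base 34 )on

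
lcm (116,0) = 0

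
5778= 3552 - -2226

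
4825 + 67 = 4892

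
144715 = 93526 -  - 51189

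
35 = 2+33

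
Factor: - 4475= - 5^2*179^1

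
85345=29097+56248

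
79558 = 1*79558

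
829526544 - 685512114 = 144014430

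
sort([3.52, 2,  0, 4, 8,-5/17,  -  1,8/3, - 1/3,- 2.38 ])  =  [ - 2.38, - 1,- 1/3, -5/17,0,2 , 8/3, 3.52, 4,8 ]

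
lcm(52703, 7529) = 52703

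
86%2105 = 86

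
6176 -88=6088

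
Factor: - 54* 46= - 2^2*3^3*23^1 = -2484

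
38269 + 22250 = 60519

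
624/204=3+1/17 = 3.06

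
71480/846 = 84 + 208/423 = 84.49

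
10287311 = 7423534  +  2863777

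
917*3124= 2864708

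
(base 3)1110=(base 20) 1j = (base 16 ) 27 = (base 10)39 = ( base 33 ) 16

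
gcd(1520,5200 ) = 80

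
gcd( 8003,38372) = 53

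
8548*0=0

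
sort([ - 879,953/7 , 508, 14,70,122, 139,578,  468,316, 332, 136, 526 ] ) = [  -  879, 14,  70,122, 136, 953/7, 139,  316, 332, 468 , 508,526,578]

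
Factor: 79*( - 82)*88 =-570064 = - 2^4*11^1*41^1*79^1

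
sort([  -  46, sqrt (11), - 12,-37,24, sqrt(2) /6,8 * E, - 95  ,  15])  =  [ - 95, - 46, - 37, -12,sqrt( 2)/6, sqrt(11),15, 8*E,24 ]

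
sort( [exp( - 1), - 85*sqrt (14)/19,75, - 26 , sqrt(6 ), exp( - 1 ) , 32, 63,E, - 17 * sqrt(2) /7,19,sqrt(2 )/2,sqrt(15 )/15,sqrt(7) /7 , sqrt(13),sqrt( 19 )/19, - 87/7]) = [ - 26, - 85*sqrt( 14)/19,-87/7, - 17 * sqrt(2) /7, sqrt (19)/19, sqrt(15)/15, exp( - 1 ),exp( - 1 ),sqrt(7 ) /7,  sqrt( 2) /2, sqrt (6 ),E,sqrt(13),19,32 , 63,75] 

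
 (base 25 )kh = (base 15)247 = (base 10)517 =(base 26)JN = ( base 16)205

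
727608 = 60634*12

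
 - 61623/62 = -994 + 5/62  =  -993.92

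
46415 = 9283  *5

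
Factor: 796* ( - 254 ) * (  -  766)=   154872944 = 2^4* 127^1 * 199^1*383^1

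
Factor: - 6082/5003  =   - 2^1*3041^1*5003^(-1 ) 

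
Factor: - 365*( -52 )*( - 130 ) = - 2^3*5^2*13^2*73^1=- 2467400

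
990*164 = 162360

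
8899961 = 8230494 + 669467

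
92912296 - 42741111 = 50171185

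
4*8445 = 33780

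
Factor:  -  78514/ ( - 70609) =2^1*7^ ( - 2 ) * 11^(-1 )*  37^1*131^( - 1)*1061^1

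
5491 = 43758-38267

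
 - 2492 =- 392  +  -2100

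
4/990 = 2/495 = 0.00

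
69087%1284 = 1035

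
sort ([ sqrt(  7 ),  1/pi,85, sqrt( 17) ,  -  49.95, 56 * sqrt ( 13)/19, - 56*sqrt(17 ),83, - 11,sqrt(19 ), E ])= [ - 56*sqrt( 17), - 49.95, - 11, 1/pi,sqrt(7),E,sqrt(17 ), sqrt( 19 ),  56*sqrt(13)/19,83,85]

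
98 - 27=71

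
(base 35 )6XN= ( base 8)20520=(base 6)103252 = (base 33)7re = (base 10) 8528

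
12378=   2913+9465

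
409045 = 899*455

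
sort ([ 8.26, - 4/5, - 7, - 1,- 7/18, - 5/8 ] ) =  [-7,-1, - 4/5, - 5/8, - 7/18,8.26] 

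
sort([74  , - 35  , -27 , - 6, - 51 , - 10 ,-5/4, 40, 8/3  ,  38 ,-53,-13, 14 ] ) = [-53 , - 51, - 35,  -  27, - 13,-10, - 6,-5/4,8/3, 14 , 38,40,74]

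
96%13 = 5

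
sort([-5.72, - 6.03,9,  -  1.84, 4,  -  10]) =[ - 10, - 6.03, - 5.72, - 1.84, 4,9]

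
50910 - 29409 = 21501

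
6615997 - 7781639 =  - 1165642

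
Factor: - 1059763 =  - 17^2*19^1*193^1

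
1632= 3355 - 1723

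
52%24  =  4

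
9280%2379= 2143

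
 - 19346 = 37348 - 56694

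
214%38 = 24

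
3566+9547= 13113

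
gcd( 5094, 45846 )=5094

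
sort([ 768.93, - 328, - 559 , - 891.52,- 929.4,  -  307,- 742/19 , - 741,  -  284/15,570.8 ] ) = [ - 929.4,-891.52,- 741, - 559, - 328, - 307, - 742/19, -284/15,570.8, 768.93 ]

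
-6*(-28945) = 173670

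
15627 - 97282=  - 81655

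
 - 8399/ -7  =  1199 + 6/7  =  1199.86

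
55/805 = 11/161= 0.07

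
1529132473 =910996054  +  618136419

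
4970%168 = 98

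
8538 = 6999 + 1539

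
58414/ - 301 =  - 58414/301 =- 194.07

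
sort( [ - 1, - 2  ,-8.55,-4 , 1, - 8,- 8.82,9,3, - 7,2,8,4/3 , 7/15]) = [ - 8.82,  -  8.55, - 8, - 7,-4, - 2,-1, 7/15,1, 4/3,2,3,  8,9 ] 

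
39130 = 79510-40380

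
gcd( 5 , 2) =1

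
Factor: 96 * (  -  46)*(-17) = 2^6*3^1*17^1 * 23^1 = 75072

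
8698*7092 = 61686216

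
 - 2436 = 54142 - 56578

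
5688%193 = 91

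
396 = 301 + 95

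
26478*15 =397170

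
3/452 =3/452  =  0.01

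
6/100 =3/50 = 0.06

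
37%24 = 13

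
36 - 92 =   -  56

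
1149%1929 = 1149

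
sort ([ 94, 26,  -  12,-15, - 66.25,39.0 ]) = [- 66.25, - 15, - 12, 26,39.0, 94 ] 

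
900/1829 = 900/1829 = 0.49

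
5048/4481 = 1 + 567/4481 = 1.13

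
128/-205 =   -  128/205 = -0.62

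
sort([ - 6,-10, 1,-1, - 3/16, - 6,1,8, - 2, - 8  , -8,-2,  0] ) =[ - 10, - 8, - 8, - 6, - 6, - 2, - 2 , - 1,-3/16,0,1  ,  1, 8] 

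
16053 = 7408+8645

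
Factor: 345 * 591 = 3^2* 5^1*23^1*197^1 = 203895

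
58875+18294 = 77169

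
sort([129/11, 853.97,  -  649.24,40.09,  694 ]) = [  -  649.24,129/11, 40.09,694 , 853.97] 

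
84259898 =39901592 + 44358306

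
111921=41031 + 70890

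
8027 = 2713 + 5314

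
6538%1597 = 150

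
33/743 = 33/743 = 0.04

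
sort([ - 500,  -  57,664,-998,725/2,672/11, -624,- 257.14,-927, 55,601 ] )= [  -  998,-927, - 624, - 500, - 257.14, -57,55, 672/11, 725/2, 601,  664]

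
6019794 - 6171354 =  - 151560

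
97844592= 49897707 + 47946885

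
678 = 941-263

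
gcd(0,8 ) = 8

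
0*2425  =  0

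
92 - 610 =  - 518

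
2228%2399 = 2228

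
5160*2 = 10320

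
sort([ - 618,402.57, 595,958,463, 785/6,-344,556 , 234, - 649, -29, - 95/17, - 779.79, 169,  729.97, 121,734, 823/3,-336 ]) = [  -  779.79, - 649, - 618 , - 344, -336,  -  29 , - 95/17,  121, 785/6,169,  234, 823/3,402.57,463,556,595,729.97,734, 958]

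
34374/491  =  70+4/491 = 70.01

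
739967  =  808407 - 68440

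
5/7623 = 5/7623= 0.00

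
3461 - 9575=-6114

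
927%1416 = 927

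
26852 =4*6713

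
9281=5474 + 3807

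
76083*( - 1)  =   - 76083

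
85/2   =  85/2=42.50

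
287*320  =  91840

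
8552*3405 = 29119560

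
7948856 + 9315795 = 17264651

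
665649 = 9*73961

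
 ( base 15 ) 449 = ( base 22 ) 201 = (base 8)1711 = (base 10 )969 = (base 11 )801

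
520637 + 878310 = 1398947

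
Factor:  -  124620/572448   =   - 155/712 =- 2^( - 3)*5^1*31^1* 89^ ( - 1)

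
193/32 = 193/32 = 6.03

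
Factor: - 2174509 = - 1249^1 *1741^1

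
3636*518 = 1883448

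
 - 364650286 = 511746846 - 876397132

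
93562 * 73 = 6830026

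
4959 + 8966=13925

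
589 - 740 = -151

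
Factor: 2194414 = 2^1*61^1 *17987^1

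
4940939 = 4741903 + 199036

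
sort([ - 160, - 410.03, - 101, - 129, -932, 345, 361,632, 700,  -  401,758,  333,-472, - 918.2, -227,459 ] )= [ - 932, - 918.2, - 472, - 410.03,- 401, - 227, - 160, - 129, - 101,333, 345,361,  459,632, 700,758 ] 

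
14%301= 14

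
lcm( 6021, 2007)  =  6021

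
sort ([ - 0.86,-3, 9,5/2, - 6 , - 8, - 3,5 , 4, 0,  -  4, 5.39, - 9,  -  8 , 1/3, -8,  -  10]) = [ - 10,-9, - 8, - 8, - 8, - 6,  -  4, - 3, - 3, - 0.86, 0,1/3, 5/2, 4, 5,5.39,9] 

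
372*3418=1271496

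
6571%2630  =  1311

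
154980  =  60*2583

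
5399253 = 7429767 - 2030514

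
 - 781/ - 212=781/212=3.68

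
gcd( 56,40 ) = 8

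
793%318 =157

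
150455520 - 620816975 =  - 470361455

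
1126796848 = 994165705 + 132631143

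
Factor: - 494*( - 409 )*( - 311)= -2^1*13^1*19^1*311^1*  409^1 = -  62836306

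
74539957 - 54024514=20515443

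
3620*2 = 7240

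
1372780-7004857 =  - 5632077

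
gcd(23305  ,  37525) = 395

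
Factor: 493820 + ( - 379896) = 2^2*19^1*1499^1=113924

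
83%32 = 19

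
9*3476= 31284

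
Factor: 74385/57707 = 3^3*5^1 * 13^( -1) * 19^1*23^(-1) * 29^1*193^( -1 ) 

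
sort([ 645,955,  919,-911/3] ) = [ - 911/3,645,919,955]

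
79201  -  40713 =38488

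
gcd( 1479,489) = 3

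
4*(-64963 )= - 259852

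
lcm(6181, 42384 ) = 296688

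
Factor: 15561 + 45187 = 60748= 2^2 * 15187^1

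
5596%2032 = 1532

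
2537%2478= 59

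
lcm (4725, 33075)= 33075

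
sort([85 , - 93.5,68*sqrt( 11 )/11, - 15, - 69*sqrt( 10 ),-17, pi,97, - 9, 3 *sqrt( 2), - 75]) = [ - 69*sqrt( 10 ), - 93.5,  -  75, - 17,-15,  -  9, pi,3 * sqrt( 2 ),68 *sqrt( 11 )/11,85,97]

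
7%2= 1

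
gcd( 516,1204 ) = 172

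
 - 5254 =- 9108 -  - 3854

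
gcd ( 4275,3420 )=855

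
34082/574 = 17041/287 = 59.38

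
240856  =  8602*28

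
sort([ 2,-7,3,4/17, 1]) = [ -7, 4/17,1, 2, 3 ] 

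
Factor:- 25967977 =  - 7^1*3709711^1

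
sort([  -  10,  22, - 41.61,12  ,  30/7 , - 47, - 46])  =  [ -47,-46, - 41.61, - 10,30/7,12,22 ] 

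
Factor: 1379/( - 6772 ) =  - 2^(-2 )*7^1*197^1*1693^( - 1) 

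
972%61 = 57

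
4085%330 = 125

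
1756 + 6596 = 8352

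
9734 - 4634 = 5100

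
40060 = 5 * 8012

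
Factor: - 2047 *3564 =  - 2^2*3^4*11^1*23^1*89^1 = - 7295508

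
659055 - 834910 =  - 175855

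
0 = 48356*0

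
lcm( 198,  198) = 198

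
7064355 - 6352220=712135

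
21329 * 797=16999213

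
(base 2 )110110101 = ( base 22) JJ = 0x1B5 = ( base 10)437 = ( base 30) EH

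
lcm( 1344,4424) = 106176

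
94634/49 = 94634/49 = 1931.31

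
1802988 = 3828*471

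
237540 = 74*3210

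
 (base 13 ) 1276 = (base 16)a48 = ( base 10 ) 2632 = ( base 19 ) 75A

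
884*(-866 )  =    -  765544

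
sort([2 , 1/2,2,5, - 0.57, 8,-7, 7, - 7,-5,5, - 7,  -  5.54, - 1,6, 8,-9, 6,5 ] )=[ - 9, - 7, - 7,-7, - 5.54, - 5, - 1,  -  0.57,  1/2, 2,2, 5 , 5, 5,6, 6,7, 8,8]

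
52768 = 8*6596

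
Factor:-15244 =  - 2^2 *37^1*103^1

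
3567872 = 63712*56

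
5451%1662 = 465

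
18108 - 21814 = -3706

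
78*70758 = 5519124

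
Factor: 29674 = 2^1*37^1*401^1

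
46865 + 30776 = 77641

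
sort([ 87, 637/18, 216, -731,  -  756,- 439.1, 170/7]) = [  -  756,  -  731, - 439.1, 170/7, 637/18, 87 , 216]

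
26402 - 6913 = 19489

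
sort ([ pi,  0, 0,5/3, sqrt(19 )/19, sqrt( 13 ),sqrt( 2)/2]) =[0, 0, sqrt ( 19)/19,sqrt ( 2 )/2,5/3, pi,sqrt(13 )]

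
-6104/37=-6104/37 = -  164.97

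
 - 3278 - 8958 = - 12236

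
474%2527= 474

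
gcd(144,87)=3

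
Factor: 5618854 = 2^1 * 23^1*122149^1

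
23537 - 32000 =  - 8463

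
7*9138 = 63966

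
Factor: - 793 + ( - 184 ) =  - 977 = - 977^1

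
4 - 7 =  - 3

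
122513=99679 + 22834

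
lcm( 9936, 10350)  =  248400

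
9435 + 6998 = 16433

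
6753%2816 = 1121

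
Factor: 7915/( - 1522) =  - 2^( - 1 )*5^1*761^( - 1 )*1583^1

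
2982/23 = 2982/23 = 129.65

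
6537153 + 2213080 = 8750233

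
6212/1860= 1553/465 =3.34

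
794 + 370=1164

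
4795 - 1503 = 3292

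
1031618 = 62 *16639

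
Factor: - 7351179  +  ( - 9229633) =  - 16580812 = - 2^2*607^1*  6829^1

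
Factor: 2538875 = 5^3*19^1*1069^1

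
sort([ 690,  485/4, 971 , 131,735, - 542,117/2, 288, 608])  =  [ - 542,117/2,485/4, 131, 288,  608, 690, 735, 971]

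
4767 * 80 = 381360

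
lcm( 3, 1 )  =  3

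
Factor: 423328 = 2^5 * 13229^1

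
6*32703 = 196218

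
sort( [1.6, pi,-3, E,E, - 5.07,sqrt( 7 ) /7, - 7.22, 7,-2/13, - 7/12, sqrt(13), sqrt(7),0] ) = [ - 7.22 ,-5.07,-3, - 7/12, - 2/13, 0,sqrt( 7)/7,1.6,sqrt(7),  E , E,pi,sqrt(13),7 ]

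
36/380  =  9/95= 0.09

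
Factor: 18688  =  2^8*73^1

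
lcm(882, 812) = 51156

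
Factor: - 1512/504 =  - 3 = - 3^1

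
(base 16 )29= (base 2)101001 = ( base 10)41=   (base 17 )27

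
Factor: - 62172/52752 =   -  33/28 = - 2^(  -  2)*3^1*7^( - 1)*11^1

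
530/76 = 265/38 = 6.97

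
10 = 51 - 41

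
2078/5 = 415 + 3/5 = 415.60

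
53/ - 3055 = -53/3055 = - 0.02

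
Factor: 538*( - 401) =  - 2^1*269^1*401^1 = - 215738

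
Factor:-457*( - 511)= 233527 = 7^1*73^1 * 457^1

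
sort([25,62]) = [25,62 ] 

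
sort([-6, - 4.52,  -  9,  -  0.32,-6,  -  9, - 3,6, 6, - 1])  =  [-9,- 9, - 6, - 6, - 4.52,-3 ,  -  1 , - 0.32,6,6]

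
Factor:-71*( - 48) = 2^4*3^1*71^1 = 3408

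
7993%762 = 373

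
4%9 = 4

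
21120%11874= 9246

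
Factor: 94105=5^1*11^1*29^1*59^1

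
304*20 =6080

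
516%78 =48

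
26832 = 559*48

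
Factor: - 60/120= - 2^( - 1) = -1/2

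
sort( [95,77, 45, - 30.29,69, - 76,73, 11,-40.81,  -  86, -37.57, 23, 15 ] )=[  -  86, - 76,-40.81, - 37.57,  -  30.29, 11,  15, 23, 45, 69, 73 , 77,  95 ]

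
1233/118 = 1233/118 = 10.45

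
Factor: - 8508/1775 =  - 2^2*3^1*5^( - 2) * 71^( - 1 )*709^1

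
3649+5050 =8699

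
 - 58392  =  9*(- 6488)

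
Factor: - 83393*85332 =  - 7116091476= - 2^2*3^1*13^1*89^1*547^1*937^1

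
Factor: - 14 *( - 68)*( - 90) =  - 2^4*3^2*5^1*7^1*17^1  =  - 85680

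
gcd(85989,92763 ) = 3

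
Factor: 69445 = 5^1*17^1*19^1*43^1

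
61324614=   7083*8658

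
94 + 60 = 154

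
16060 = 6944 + 9116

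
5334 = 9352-4018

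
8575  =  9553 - 978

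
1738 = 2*869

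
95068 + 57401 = 152469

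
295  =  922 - 627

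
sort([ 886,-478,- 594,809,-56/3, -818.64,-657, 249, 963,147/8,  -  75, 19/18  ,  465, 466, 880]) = [  -  818.64,-657, - 594, - 478,-75, - 56/3,19/18,  147/8,249, 465, 466,809,880, 886,963]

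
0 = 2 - 2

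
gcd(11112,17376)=24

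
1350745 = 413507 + 937238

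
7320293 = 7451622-131329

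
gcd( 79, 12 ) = 1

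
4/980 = 1/245 = 0.00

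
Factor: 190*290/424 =13775/106 = 2^( - 1 )*5^2*19^1*29^1*53^ ( - 1) 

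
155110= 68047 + 87063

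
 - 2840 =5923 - 8763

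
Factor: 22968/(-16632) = -3^( - 1 )*7^( - 1 )*29^1 = - 29/21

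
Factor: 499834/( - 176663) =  - 2^1*17^1*23^ ( -1 ) * 61^1*241^1*7681^( - 1)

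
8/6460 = 2/1615 = 0.00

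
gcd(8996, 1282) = 2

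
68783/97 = 709 + 10/97=709.10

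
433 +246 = 679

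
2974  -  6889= - 3915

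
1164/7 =1164/7 = 166.29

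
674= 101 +573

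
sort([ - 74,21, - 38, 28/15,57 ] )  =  [  -  74, - 38, 28/15,21,57]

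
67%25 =17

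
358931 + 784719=1143650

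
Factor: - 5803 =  - 7^1*829^1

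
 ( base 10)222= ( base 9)266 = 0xDE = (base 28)7q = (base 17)D1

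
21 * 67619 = 1419999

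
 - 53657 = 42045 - 95702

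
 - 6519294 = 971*( - 6714)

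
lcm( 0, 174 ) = 0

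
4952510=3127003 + 1825507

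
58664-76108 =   -  17444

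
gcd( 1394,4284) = 34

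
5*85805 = 429025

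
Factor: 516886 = 2^1*258443^1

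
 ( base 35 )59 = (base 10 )184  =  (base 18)a4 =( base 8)270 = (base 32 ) 5o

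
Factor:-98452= -2^2 * 151^1*163^1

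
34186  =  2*17093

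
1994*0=0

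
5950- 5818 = 132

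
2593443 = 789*3287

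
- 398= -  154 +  - 244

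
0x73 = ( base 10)115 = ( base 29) 3s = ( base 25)4f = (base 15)7A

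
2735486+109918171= 112653657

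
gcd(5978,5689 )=1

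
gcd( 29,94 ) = 1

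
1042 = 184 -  - 858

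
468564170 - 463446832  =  5117338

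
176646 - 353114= - 176468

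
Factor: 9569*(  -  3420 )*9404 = - 2^4*3^2*5^1 * 7^1*19^1*1367^1*2351^1  =  -307755115920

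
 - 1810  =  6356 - 8166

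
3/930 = 1/310 =0.00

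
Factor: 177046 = 2^1*88523^1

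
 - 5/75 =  - 1 + 14/15  =  - 0.07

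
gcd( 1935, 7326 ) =9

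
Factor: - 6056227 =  - 337^1*17971^1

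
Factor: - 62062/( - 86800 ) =2^ ( - 3)*5^(-2)*11^1 * 13^1 = 143/200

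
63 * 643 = 40509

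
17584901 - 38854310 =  - 21269409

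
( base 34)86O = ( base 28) c2c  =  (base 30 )AFQ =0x2504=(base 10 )9476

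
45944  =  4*11486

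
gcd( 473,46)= 1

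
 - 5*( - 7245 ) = 36225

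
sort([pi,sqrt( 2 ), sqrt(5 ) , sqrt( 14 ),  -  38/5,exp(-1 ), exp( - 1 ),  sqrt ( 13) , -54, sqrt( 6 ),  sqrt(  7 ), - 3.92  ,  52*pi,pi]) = [ - 54, -38/5,- 3.92, exp( - 1), exp(-1), sqrt( 2 ),sqrt(5 ),sqrt(6),sqrt( 7) , pi,pi, sqrt(13), sqrt(14 ), 52 * pi]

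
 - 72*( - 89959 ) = 6477048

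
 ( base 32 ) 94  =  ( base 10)292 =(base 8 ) 444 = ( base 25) bh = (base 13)196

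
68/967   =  68/967 = 0.07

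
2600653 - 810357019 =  - 807756366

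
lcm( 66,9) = 198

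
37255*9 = 335295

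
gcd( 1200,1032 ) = 24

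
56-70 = -14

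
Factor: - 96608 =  - 2^5* 3019^1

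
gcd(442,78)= 26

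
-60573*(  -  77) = 4664121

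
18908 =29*652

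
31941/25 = 1277  +  16/25 =1277.64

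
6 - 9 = -3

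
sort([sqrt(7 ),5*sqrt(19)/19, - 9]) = [-9, 5*sqrt(19) /19, sqrt( 7)] 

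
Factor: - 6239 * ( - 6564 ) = 2^2*3^1*17^1*367^1*547^1 = 40952796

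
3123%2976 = 147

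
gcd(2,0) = 2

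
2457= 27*91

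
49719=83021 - 33302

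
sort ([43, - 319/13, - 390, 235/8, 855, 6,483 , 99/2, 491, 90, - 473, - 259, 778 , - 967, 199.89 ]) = [ - 967, - 473,  -  390 ,-259,  -  319/13 , 6, 235/8,  43, 99/2,90, 199.89,  483,  491,778 , 855]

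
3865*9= 34785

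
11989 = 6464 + 5525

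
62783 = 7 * 8969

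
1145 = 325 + 820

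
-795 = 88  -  883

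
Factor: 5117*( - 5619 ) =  - 3^1*7^1*17^1*43^1 * 1873^1= - 28752423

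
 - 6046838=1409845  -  7456683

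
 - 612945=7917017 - 8529962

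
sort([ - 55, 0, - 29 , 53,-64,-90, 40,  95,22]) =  [ - 90,-64,-55, - 29, 0 , 22, 40,53, 95]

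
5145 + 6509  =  11654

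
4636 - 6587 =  - 1951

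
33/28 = 1 + 5/28=1.18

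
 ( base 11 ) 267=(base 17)119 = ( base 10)315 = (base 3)102200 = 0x13b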